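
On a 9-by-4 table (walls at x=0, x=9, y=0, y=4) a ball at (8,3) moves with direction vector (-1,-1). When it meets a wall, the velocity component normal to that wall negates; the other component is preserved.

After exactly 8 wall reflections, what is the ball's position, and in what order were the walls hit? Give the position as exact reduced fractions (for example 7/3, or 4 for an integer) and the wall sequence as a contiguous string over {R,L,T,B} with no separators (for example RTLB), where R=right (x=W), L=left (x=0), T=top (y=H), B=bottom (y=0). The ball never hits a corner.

1. t=3 → B at (5,0); v=(-1,1)
2. t=4 → T at (1,4); v=(-1,-1)
3. t=1 → L at (0,3); v=(1,-1)
4. t=3 → B at (3,0); v=(1,1)
5. t=4 → T at (7,4); v=(1,-1)
6. t=2 → R at (9,2); v=(-1,-1)
7. t=2 → B at (7,0); v=(-1,1)
8. t=4 → T at (3,4); v=(-1,-1)

Final position: (3,4)
Wall sequence: BTLBTRBT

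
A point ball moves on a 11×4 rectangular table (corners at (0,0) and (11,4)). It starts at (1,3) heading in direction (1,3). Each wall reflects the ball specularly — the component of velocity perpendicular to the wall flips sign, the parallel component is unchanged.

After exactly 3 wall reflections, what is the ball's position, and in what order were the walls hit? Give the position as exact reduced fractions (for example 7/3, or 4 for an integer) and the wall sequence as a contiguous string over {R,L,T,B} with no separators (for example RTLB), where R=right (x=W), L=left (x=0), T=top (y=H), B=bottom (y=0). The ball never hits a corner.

Final position: (4,4)
Wall sequence: TBT

1. t=1/3 → T at (4/3,4); v=(1,-3)
2. t=4/3 → B at (8/3,0); v=(1,3)
3. t=4/3 → T at (4,4); v=(1,-3)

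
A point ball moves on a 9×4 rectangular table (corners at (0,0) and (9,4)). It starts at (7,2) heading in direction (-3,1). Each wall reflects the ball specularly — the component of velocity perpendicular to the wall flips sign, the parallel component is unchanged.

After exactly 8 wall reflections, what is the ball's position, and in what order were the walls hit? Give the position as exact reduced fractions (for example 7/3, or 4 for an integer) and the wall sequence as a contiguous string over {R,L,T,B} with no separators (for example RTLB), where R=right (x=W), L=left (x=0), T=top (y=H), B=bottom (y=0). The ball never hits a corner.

1. t=2 → T at (1,4); v=(-3,-1)
2. t=1/3 → L at (0,11/3); v=(3,-1)
3. t=3 → R at (9,2/3); v=(-3,-1)
4. t=2/3 → B at (7,0); v=(-3,1)
5. t=7/3 → L at (0,7/3); v=(3,1)
6. t=5/3 → T at (5,4); v=(3,-1)
7. t=4/3 → R at (9,8/3); v=(-3,-1)
8. t=8/3 → B at (1,0); v=(-3,1)

Final position: (1,0)
Wall sequence: TLRBLTRB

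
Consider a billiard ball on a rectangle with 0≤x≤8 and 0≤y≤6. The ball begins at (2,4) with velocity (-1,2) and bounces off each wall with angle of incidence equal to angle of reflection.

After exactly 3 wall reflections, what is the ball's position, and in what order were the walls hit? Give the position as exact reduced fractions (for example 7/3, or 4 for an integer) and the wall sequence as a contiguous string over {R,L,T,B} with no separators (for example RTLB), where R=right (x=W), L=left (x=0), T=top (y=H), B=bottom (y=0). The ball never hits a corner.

1. t=1 → T at (1,6); v=(-1,-2)
2. t=1 → L at (0,4); v=(1,-2)
3. t=2 → B at (2,0); v=(1,2)

Final position: (2,0)
Wall sequence: TLB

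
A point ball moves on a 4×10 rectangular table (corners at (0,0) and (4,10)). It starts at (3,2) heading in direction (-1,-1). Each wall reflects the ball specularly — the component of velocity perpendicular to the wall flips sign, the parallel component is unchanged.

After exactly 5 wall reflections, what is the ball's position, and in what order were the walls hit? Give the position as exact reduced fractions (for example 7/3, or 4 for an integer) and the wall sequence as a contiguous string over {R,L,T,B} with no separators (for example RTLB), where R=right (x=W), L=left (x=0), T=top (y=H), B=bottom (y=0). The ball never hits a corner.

Final position: (1,10)
Wall sequence: BLRLT

1. t=2 → B at (1,0); v=(-1,1)
2. t=1 → L at (0,1); v=(1,1)
3. t=4 → R at (4,5); v=(-1,1)
4. t=4 → L at (0,9); v=(1,1)
5. t=1 → T at (1,10); v=(1,-1)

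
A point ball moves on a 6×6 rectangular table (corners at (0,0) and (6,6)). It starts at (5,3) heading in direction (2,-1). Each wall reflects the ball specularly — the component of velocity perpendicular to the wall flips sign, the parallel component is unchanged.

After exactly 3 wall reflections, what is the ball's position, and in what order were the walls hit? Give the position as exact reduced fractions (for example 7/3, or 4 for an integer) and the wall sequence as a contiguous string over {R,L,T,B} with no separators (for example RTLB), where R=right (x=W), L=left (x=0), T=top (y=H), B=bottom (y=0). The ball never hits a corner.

1. t=1/2 → R at (6,5/2); v=(-2,-1)
2. t=5/2 → B at (1,0); v=(-2,1)
3. t=1/2 → L at (0,1/2); v=(2,1)

Final position: (0,1/2)
Wall sequence: RBL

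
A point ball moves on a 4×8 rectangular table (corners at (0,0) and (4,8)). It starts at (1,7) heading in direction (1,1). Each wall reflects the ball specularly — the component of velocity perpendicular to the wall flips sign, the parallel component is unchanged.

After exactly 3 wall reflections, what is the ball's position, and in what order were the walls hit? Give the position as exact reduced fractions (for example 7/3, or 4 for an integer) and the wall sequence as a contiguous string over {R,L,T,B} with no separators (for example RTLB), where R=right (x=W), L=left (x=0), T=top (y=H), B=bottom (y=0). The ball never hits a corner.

1. t=1 → T at (2,8); v=(1,-1)
2. t=2 → R at (4,6); v=(-1,-1)
3. t=4 → L at (0,2); v=(1,-1)

Final position: (0,2)
Wall sequence: TRL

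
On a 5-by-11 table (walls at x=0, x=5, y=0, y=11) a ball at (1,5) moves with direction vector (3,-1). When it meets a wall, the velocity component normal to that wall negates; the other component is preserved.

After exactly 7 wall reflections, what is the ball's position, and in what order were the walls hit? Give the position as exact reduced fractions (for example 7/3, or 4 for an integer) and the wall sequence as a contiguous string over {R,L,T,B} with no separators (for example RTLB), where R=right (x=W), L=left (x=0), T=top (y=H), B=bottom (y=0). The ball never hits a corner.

Final position: (0,14/3)
Wall sequence: RLRBLRL

1. t=4/3 → R at (5,11/3); v=(-3,-1)
2. t=5/3 → L at (0,2); v=(3,-1)
3. t=5/3 → R at (5,1/3); v=(-3,-1)
4. t=1/3 → B at (4,0); v=(-3,1)
5. t=4/3 → L at (0,4/3); v=(3,1)
6. t=5/3 → R at (5,3); v=(-3,1)
7. t=5/3 → L at (0,14/3); v=(3,1)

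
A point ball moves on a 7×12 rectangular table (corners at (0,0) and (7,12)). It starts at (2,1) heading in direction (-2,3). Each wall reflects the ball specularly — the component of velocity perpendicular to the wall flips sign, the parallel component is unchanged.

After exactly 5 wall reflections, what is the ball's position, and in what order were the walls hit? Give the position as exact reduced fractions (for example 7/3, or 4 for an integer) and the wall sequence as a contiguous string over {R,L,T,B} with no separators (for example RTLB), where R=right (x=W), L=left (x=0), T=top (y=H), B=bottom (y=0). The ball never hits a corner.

Final position: (0,1)
Wall sequence: LTRBL

1. t=1 → L at (0,4); v=(2,3)
2. t=8/3 → T at (16/3,12); v=(2,-3)
3. t=5/6 → R at (7,19/2); v=(-2,-3)
4. t=19/6 → B at (2/3,0); v=(-2,3)
5. t=1/3 → L at (0,1); v=(2,3)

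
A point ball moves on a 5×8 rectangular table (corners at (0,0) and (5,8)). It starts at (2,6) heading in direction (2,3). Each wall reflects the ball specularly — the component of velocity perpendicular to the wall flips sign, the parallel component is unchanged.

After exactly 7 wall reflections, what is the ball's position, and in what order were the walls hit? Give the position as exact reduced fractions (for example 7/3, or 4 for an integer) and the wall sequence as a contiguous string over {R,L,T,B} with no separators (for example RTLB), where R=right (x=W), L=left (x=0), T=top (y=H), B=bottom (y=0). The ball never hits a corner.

1. t=2/3 → T at (10/3,8); v=(2,-3)
2. t=5/6 → R at (5,11/2); v=(-2,-3)
3. t=11/6 → B at (4/3,0); v=(-2,3)
4. t=2/3 → L at (0,2); v=(2,3)
5. t=2 → T at (4,8); v=(2,-3)
6. t=1/2 → R at (5,13/2); v=(-2,-3)
7. t=13/6 → B at (2/3,0); v=(-2,3)

Final position: (2/3,0)
Wall sequence: TRBLTRB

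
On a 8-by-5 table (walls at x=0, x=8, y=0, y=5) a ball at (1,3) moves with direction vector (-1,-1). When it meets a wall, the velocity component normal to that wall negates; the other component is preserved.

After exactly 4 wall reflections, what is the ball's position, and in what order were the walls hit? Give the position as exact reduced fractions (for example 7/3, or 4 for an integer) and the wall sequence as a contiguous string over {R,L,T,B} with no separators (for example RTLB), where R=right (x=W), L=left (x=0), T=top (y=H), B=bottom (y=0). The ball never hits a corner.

Final position: (8,4)
Wall sequence: LBTR

1. t=1 → L at (0,2); v=(1,-1)
2. t=2 → B at (2,0); v=(1,1)
3. t=5 → T at (7,5); v=(1,-1)
4. t=1 → R at (8,4); v=(-1,-1)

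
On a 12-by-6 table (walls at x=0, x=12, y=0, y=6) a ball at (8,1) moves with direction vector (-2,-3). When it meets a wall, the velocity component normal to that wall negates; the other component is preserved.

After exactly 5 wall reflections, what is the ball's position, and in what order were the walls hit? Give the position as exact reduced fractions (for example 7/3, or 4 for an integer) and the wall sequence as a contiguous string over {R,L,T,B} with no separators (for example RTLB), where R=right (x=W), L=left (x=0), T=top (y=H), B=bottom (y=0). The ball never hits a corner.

1. t=1/3 → B at (22/3,0); v=(-2,3)
2. t=2 → T at (10/3,6); v=(-2,-3)
3. t=5/3 → L at (0,1); v=(2,-3)
4. t=1/3 → B at (2/3,0); v=(2,3)
5. t=2 → T at (14/3,6); v=(2,-3)

Final position: (14/3,6)
Wall sequence: BTLBT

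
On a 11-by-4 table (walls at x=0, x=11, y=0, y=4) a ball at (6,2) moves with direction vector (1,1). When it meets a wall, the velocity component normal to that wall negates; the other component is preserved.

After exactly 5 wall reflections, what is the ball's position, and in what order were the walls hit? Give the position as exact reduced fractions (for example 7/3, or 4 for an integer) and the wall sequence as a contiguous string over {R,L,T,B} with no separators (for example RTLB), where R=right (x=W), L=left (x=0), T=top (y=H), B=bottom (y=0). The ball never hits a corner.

1. t=2 → T at (8,4); v=(1,-1)
2. t=3 → R at (11,1); v=(-1,-1)
3. t=1 → B at (10,0); v=(-1,1)
4. t=4 → T at (6,4); v=(-1,-1)
5. t=4 → B at (2,0); v=(-1,1)

Final position: (2,0)
Wall sequence: TRBTB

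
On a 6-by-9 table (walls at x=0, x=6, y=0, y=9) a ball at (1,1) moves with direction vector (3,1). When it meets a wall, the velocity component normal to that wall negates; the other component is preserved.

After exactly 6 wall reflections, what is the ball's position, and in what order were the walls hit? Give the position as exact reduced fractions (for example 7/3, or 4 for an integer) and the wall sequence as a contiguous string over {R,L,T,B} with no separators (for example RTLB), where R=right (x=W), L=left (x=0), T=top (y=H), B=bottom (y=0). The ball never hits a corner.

1. t=5/3 → R at (6,8/3); v=(-3,1)
2. t=2 → L at (0,14/3); v=(3,1)
3. t=2 → R at (6,20/3); v=(-3,1)
4. t=2 → L at (0,26/3); v=(3,1)
5. t=1/3 → T at (1,9); v=(3,-1)
6. t=5/3 → R at (6,22/3); v=(-3,-1)

Final position: (6,22/3)
Wall sequence: RLRLTR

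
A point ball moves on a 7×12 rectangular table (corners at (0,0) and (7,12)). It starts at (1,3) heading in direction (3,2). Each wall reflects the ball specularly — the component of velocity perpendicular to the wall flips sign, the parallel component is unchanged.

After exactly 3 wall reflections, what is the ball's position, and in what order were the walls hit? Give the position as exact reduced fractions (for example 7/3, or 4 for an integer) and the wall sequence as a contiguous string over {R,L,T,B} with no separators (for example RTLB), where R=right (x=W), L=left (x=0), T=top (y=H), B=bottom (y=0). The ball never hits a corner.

Final position: (1/2,12)
Wall sequence: RLT

1. t=2 → R at (7,7); v=(-3,2)
2. t=7/3 → L at (0,35/3); v=(3,2)
3. t=1/6 → T at (1/2,12); v=(3,-2)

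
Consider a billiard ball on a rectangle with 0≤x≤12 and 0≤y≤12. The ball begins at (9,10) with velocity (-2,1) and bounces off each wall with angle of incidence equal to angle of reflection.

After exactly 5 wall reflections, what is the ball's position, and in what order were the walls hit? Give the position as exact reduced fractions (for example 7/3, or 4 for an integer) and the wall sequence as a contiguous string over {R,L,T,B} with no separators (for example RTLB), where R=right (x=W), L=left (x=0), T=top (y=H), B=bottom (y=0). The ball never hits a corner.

1. t=2 → T at (5,12); v=(-2,-1)
2. t=5/2 → L at (0,19/2); v=(2,-1)
3. t=6 → R at (12,7/2); v=(-2,-1)
4. t=7/2 → B at (5,0); v=(-2,1)
5. t=5/2 → L at (0,5/2); v=(2,1)

Final position: (0,5/2)
Wall sequence: TLRBL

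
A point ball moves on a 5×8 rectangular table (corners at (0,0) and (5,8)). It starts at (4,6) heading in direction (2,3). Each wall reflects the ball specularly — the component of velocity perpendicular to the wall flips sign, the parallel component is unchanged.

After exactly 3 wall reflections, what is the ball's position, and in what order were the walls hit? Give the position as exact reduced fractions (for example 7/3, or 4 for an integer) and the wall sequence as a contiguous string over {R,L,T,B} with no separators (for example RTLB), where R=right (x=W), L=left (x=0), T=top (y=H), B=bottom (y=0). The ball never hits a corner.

1. t=1/2 → R at (5,15/2); v=(-2,3)
2. t=1/6 → T at (14/3,8); v=(-2,-3)
3. t=7/3 → L at (0,1); v=(2,-3)

Final position: (0,1)
Wall sequence: RTL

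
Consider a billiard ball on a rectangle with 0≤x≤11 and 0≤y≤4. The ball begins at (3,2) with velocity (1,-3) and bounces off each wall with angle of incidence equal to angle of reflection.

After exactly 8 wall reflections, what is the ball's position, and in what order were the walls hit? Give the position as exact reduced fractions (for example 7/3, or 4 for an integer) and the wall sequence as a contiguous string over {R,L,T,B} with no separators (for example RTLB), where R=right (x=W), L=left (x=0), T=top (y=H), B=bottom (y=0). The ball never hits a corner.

Final position: (31/3,0)
Wall sequence: BTBTBTRB

1. t=2/3 → B at (11/3,0); v=(1,3)
2. t=4/3 → T at (5,4); v=(1,-3)
3. t=4/3 → B at (19/3,0); v=(1,3)
4. t=4/3 → T at (23/3,4); v=(1,-3)
5. t=4/3 → B at (9,0); v=(1,3)
6. t=4/3 → T at (31/3,4); v=(1,-3)
7. t=2/3 → R at (11,2); v=(-1,-3)
8. t=2/3 → B at (31/3,0); v=(-1,3)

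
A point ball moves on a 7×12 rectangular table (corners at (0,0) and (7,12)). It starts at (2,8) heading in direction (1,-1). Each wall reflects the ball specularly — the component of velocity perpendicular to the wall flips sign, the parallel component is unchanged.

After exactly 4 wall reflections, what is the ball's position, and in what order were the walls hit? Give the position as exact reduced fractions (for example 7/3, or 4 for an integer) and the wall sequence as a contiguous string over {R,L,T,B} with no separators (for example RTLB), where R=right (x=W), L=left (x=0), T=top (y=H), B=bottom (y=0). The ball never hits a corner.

Final position: (7,11)
Wall sequence: RBLR

1. t=5 → R at (7,3); v=(-1,-1)
2. t=3 → B at (4,0); v=(-1,1)
3. t=4 → L at (0,4); v=(1,1)
4. t=7 → R at (7,11); v=(-1,1)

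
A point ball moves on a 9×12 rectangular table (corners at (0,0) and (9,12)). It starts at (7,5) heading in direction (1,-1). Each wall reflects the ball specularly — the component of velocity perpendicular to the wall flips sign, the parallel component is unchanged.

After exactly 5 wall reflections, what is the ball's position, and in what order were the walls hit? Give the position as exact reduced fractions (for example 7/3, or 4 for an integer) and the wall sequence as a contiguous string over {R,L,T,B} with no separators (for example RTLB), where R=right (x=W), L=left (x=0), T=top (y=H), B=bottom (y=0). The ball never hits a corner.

Final position: (9,9)
Wall sequence: RBLTR

1. t=2 → R at (9,3); v=(-1,-1)
2. t=3 → B at (6,0); v=(-1,1)
3. t=6 → L at (0,6); v=(1,1)
4. t=6 → T at (6,12); v=(1,-1)
5. t=3 → R at (9,9); v=(-1,-1)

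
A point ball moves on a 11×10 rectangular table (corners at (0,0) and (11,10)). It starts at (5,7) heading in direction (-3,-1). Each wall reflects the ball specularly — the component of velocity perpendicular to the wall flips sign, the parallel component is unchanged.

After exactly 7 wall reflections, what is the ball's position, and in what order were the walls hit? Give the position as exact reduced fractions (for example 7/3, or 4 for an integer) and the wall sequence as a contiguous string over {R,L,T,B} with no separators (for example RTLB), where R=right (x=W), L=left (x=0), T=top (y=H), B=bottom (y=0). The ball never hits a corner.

Final position: (2,10)
Wall sequence: LRBLRLT

1. t=5/3 → L at (0,16/3); v=(3,-1)
2. t=11/3 → R at (11,5/3); v=(-3,-1)
3. t=5/3 → B at (6,0); v=(-3,1)
4. t=2 → L at (0,2); v=(3,1)
5. t=11/3 → R at (11,17/3); v=(-3,1)
6. t=11/3 → L at (0,28/3); v=(3,1)
7. t=2/3 → T at (2,10); v=(3,-1)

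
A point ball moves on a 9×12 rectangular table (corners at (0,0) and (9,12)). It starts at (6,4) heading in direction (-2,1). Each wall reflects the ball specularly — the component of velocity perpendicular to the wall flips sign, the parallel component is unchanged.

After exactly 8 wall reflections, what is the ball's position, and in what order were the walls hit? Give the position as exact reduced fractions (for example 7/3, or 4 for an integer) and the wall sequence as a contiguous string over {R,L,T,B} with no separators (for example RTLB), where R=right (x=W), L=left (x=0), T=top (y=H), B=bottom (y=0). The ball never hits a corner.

1. t=3 → L at (0,7); v=(2,1)
2. t=9/2 → R at (9,23/2); v=(-2,1)
3. t=1/2 → T at (8,12); v=(-2,-1)
4. t=4 → L at (0,8); v=(2,-1)
5. t=9/2 → R at (9,7/2); v=(-2,-1)
6. t=7/2 → B at (2,0); v=(-2,1)
7. t=1 → L at (0,1); v=(2,1)
8. t=9/2 → R at (9,11/2); v=(-2,1)

Final position: (9,11/2)
Wall sequence: LRTLRBLR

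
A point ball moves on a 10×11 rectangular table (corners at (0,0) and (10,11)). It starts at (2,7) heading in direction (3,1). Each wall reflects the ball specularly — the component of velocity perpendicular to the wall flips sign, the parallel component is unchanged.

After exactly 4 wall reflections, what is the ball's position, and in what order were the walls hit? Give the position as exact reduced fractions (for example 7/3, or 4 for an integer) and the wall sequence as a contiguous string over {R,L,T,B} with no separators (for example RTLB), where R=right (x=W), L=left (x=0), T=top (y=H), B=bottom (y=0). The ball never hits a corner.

1. t=8/3 → R at (10,29/3); v=(-3,1)
2. t=4/3 → T at (6,11); v=(-3,-1)
3. t=2 → L at (0,9); v=(3,-1)
4. t=10/3 → R at (10,17/3); v=(-3,-1)

Final position: (10,17/3)
Wall sequence: RTLR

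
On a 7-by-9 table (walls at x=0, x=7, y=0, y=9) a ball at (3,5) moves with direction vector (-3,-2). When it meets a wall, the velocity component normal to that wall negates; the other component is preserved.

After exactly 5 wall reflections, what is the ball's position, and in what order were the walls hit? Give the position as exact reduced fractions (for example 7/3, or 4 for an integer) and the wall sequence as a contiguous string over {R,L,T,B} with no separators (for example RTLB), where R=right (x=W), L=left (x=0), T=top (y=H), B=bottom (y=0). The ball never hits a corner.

1. t=1 → L at (0,3); v=(3,-2)
2. t=3/2 → B at (9/2,0); v=(3,2)
3. t=5/6 → R at (7,5/3); v=(-3,2)
4. t=7/3 → L at (0,19/3); v=(3,2)
5. t=4/3 → T at (4,9); v=(3,-2)

Final position: (4,9)
Wall sequence: LBRLT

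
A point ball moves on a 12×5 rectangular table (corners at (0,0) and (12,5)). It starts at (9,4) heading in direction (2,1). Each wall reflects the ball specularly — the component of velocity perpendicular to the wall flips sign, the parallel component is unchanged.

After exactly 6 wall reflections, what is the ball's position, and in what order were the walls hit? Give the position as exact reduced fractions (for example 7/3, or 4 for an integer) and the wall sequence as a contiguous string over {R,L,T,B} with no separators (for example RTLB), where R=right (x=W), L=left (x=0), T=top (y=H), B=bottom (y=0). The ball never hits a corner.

Final position: (12,5/2)
Wall sequence: TRBLTR

1. t=1 → T at (11,5); v=(2,-1)
2. t=1/2 → R at (12,9/2); v=(-2,-1)
3. t=9/2 → B at (3,0); v=(-2,1)
4. t=3/2 → L at (0,3/2); v=(2,1)
5. t=7/2 → T at (7,5); v=(2,-1)
6. t=5/2 → R at (12,5/2); v=(-2,-1)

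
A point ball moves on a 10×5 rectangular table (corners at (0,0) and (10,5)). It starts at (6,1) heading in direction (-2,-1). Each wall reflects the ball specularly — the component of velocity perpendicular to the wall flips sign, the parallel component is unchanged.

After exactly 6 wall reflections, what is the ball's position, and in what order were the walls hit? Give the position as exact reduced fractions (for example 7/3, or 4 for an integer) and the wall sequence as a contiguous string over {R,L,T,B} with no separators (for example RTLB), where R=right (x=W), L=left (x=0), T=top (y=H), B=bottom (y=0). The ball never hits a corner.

1. t=1 → B at (4,0); v=(-2,1)
2. t=2 → L at (0,2); v=(2,1)
3. t=3 → T at (6,5); v=(2,-1)
4. t=2 → R at (10,3); v=(-2,-1)
5. t=3 → B at (4,0); v=(-2,1)
6. t=2 → L at (0,2); v=(2,1)

Final position: (0,2)
Wall sequence: BLTRBL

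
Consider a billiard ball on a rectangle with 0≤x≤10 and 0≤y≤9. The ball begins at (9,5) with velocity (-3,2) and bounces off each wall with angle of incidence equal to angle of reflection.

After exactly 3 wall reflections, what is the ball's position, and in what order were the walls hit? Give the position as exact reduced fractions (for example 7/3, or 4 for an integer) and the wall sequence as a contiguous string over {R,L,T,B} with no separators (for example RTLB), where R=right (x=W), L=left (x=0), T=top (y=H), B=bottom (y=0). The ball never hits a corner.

1. t=2 → T at (3,9); v=(-3,-2)
2. t=1 → L at (0,7); v=(3,-2)
3. t=10/3 → R at (10,1/3); v=(-3,-2)

Final position: (10,1/3)
Wall sequence: TLR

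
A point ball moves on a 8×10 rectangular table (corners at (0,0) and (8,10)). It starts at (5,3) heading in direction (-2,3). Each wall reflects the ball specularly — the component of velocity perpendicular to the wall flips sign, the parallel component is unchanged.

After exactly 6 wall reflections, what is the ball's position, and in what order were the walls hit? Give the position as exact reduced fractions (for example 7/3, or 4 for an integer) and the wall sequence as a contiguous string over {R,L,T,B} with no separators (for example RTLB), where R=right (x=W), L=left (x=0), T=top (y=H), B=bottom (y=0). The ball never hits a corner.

Final position: (0,11/2)
Wall sequence: TLBRTL

1. t=7/3 → T at (1/3,10); v=(-2,-3)
2. t=1/6 → L at (0,19/2); v=(2,-3)
3. t=19/6 → B at (19/3,0); v=(2,3)
4. t=5/6 → R at (8,5/2); v=(-2,3)
5. t=5/2 → T at (3,10); v=(-2,-3)
6. t=3/2 → L at (0,11/2); v=(2,-3)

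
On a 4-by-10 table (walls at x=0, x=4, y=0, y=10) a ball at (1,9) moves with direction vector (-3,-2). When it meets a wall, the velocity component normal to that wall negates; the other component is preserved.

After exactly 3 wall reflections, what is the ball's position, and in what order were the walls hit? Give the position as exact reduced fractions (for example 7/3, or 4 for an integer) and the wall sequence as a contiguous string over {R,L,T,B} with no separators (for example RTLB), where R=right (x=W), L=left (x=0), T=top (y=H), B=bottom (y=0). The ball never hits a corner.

Final position: (0,3)
Wall sequence: LRL

1. t=1/3 → L at (0,25/3); v=(3,-2)
2. t=4/3 → R at (4,17/3); v=(-3,-2)
3. t=4/3 → L at (0,3); v=(3,-2)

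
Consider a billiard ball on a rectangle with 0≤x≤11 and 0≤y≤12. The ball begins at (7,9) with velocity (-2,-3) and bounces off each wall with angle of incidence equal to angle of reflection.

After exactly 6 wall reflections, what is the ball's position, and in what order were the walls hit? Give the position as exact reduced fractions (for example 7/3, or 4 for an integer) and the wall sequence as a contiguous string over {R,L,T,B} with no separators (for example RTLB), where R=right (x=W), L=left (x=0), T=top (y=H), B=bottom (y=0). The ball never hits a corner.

Final position: (0,21/2)
Wall sequence: BLTRBL

1. t=3 → B at (1,0); v=(-2,3)
2. t=1/2 → L at (0,3/2); v=(2,3)
3. t=7/2 → T at (7,12); v=(2,-3)
4. t=2 → R at (11,6); v=(-2,-3)
5. t=2 → B at (7,0); v=(-2,3)
6. t=7/2 → L at (0,21/2); v=(2,3)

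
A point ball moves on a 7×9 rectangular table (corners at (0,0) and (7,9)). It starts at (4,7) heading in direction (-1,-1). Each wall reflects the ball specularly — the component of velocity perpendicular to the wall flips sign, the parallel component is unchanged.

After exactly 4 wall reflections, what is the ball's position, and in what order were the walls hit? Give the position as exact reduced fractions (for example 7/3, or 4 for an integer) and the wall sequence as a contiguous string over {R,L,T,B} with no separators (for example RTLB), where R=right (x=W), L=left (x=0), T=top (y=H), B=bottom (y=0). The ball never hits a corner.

1. t=4 → L at (0,3); v=(1,-1)
2. t=3 → B at (3,0); v=(1,1)
3. t=4 → R at (7,4); v=(-1,1)
4. t=5 → T at (2,9); v=(-1,-1)

Final position: (2,9)
Wall sequence: LBRT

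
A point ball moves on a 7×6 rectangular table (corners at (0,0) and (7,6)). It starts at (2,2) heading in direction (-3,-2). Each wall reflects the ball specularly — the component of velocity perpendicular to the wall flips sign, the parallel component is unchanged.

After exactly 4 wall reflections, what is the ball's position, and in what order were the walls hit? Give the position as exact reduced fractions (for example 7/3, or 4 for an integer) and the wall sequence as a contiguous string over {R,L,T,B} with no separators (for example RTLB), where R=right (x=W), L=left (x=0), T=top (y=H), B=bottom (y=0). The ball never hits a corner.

1. t=2/3 → L at (0,2/3); v=(3,-2)
2. t=1/3 → B at (1,0); v=(3,2)
3. t=2 → R at (7,4); v=(-3,2)
4. t=1 → T at (4,6); v=(-3,-2)

Final position: (4,6)
Wall sequence: LBRT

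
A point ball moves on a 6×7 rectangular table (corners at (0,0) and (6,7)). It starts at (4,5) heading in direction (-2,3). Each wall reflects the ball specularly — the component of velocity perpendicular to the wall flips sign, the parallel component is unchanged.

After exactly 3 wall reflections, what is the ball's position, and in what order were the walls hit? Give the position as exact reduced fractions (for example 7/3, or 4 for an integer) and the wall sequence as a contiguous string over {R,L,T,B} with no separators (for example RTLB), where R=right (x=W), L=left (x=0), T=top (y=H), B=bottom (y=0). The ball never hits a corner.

1. t=2/3 → T at (8/3,7); v=(-2,-3)
2. t=4/3 → L at (0,3); v=(2,-3)
3. t=1 → B at (2,0); v=(2,3)

Final position: (2,0)
Wall sequence: TLB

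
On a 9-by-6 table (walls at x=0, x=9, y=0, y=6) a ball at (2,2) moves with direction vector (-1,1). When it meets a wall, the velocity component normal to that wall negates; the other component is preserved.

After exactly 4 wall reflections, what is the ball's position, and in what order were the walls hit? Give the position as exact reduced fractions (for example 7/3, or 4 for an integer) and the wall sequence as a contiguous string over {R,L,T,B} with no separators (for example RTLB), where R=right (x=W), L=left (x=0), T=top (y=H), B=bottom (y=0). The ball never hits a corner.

Final position: (9,1)
Wall sequence: LTBR

1. t=2 → L at (0,4); v=(1,1)
2. t=2 → T at (2,6); v=(1,-1)
3. t=6 → B at (8,0); v=(1,1)
4. t=1 → R at (9,1); v=(-1,1)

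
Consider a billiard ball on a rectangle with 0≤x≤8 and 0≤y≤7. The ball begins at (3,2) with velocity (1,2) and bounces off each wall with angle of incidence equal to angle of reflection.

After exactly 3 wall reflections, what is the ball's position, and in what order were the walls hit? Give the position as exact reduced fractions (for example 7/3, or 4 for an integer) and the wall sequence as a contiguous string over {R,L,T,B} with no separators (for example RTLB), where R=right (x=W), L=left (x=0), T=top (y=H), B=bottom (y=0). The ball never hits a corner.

1. t=5/2 → T at (11/2,7); v=(1,-2)
2. t=5/2 → R at (8,2); v=(-1,-2)
3. t=1 → B at (7,0); v=(-1,2)

Final position: (7,0)
Wall sequence: TRB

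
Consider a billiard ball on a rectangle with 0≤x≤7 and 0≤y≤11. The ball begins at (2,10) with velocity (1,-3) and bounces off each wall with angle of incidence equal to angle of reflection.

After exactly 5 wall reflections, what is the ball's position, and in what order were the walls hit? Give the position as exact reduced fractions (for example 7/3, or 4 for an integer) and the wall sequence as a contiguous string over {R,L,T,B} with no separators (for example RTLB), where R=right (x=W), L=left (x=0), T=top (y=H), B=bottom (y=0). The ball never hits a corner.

1. t=10/3 → B at (16/3,0); v=(1,3)
2. t=5/3 → R at (7,5); v=(-1,3)
3. t=2 → T at (5,11); v=(-1,-3)
4. t=11/3 → B at (4/3,0); v=(-1,3)
5. t=4/3 → L at (0,4); v=(1,3)

Final position: (0,4)
Wall sequence: BRTBL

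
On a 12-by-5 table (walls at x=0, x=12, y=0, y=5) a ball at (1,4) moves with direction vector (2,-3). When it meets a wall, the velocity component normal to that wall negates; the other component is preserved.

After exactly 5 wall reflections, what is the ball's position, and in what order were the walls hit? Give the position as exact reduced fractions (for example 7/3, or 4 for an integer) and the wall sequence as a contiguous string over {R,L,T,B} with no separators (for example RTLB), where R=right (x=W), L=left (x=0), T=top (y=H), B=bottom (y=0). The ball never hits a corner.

Final position: (31/3,5)
Wall sequence: BTBRT

1. t=4/3 → B at (11/3,0); v=(2,3)
2. t=5/3 → T at (7,5); v=(2,-3)
3. t=5/3 → B at (31/3,0); v=(2,3)
4. t=5/6 → R at (12,5/2); v=(-2,3)
5. t=5/6 → T at (31/3,5); v=(-2,-3)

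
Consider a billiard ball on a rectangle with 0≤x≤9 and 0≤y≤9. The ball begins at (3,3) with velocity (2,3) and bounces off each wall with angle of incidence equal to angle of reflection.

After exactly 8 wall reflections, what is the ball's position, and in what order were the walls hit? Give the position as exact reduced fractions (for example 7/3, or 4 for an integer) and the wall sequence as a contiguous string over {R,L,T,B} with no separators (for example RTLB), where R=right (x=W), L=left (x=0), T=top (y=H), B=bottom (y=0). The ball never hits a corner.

1. t=2 → T at (7,9); v=(2,-3)
2. t=1 → R at (9,6); v=(-2,-3)
3. t=2 → B at (5,0); v=(-2,3)
4. t=5/2 → L at (0,15/2); v=(2,3)
5. t=1/2 → T at (1,9); v=(2,-3)
6. t=3 → B at (7,0); v=(2,3)
7. t=1 → R at (9,3); v=(-2,3)
8. t=2 → T at (5,9); v=(-2,-3)

Final position: (5,9)
Wall sequence: TRBLTBRT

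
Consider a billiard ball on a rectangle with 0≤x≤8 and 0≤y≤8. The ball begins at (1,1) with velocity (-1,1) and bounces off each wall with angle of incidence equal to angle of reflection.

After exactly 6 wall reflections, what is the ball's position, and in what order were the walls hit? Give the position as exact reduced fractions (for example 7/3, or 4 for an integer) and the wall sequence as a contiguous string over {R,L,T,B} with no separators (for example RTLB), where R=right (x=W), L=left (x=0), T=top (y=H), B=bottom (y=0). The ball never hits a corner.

1. t=1 → L at (0,2); v=(1,1)
2. t=6 → T at (6,8); v=(1,-1)
3. t=2 → R at (8,6); v=(-1,-1)
4. t=6 → B at (2,0); v=(-1,1)
5. t=2 → L at (0,2); v=(1,1)
6. t=6 → T at (6,8); v=(1,-1)

Final position: (6,8)
Wall sequence: LTRBLT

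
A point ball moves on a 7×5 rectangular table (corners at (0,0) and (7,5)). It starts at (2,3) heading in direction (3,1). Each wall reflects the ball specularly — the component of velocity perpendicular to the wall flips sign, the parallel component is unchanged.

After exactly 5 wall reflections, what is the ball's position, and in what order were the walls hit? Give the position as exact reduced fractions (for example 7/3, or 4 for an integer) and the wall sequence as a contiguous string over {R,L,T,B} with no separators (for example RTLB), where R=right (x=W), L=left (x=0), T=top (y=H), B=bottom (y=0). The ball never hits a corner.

1. t=5/3 → R at (7,14/3); v=(-3,1)
2. t=1/3 → T at (6,5); v=(-3,-1)
3. t=2 → L at (0,3); v=(3,-1)
4. t=7/3 → R at (7,2/3); v=(-3,-1)
5. t=2/3 → B at (5,0); v=(-3,1)

Final position: (5,0)
Wall sequence: RTLRB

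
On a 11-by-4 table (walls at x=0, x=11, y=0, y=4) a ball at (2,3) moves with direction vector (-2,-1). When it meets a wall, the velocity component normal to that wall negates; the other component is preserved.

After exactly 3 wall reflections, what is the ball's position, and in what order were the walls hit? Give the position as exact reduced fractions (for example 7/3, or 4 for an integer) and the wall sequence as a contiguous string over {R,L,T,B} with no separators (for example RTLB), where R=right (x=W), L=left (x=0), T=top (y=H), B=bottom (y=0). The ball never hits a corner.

Final position: (11,7/2)
Wall sequence: LBR

1. t=1 → L at (0,2); v=(2,-1)
2. t=2 → B at (4,0); v=(2,1)
3. t=7/2 → R at (11,7/2); v=(-2,1)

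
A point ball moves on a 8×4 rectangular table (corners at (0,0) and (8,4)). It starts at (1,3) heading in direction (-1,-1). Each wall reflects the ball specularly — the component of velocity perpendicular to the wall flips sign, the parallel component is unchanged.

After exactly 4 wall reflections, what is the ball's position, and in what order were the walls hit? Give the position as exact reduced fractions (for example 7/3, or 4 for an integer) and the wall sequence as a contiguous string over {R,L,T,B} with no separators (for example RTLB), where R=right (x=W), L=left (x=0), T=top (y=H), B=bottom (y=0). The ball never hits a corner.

Final position: (8,2)
Wall sequence: LBTR

1. t=1 → L at (0,2); v=(1,-1)
2. t=2 → B at (2,0); v=(1,1)
3. t=4 → T at (6,4); v=(1,-1)
4. t=2 → R at (8,2); v=(-1,-1)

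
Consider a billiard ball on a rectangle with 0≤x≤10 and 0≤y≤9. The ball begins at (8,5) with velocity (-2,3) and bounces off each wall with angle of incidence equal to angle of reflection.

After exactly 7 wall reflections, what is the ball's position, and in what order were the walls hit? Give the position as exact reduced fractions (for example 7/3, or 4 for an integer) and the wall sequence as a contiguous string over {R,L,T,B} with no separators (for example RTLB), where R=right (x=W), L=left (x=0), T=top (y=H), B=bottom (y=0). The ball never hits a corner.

1. t=4/3 → T at (16/3,9); v=(-2,-3)
2. t=8/3 → L at (0,1); v=(2,-3)
3. t=1/3 → B at (2/3,0); v=(2,3)
4. t=3 → T at (20/3,9); v=(2,-3)
5. t=5/3 → R at (10,4); v=(-2,-3)
6. t=4/3 → B at (22/3,0); v=(-2,3)
7. t=3 → T at (4/3,9); v=(-2,-3)

Final position: (4/3,9)
Wall sequence: TLBTRBT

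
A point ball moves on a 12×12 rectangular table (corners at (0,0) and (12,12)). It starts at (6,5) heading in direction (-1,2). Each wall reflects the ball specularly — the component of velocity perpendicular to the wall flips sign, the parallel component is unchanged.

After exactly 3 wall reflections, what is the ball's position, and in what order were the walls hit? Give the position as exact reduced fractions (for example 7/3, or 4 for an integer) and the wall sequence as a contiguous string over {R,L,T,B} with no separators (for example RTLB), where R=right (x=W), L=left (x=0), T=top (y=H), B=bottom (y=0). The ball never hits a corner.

Final position: (7/2,0)
Wall sequence: TLB

1. t=7/2 → T at (5/2,12); v=(-1,-2)
2. t=5/2 → L at (0,7); v=(1,-2)
3. t=7/2 → B at (7/2,0); v=(1,2)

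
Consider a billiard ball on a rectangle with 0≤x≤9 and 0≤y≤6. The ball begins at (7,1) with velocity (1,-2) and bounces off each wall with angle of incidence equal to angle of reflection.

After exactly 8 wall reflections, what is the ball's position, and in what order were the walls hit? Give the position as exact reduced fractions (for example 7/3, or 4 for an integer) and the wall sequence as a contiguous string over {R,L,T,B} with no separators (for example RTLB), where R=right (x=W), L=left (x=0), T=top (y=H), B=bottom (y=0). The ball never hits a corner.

1. t=1/2 → B at (15/2,0); v=(1,2)
2. t=3/2 → R at (9,3); v=(-1,2)
3. t=3/2 → T at (15/2,6); v=(-1,-2)
4. t=3 → B at (9/2,0); v=(-1,2)
5. t=3 → T at (3/2,6); v=(-1,-2)
6. t=3/2 → L at (0,3); v=(1,-2)
7. t=3/2 → B at (3/2,0); v=(1,2)
8. t=3 → T at (9/2,6); v=(1,-2)

Final position: (9/2,6)
Wall sequence: BRTBTLBT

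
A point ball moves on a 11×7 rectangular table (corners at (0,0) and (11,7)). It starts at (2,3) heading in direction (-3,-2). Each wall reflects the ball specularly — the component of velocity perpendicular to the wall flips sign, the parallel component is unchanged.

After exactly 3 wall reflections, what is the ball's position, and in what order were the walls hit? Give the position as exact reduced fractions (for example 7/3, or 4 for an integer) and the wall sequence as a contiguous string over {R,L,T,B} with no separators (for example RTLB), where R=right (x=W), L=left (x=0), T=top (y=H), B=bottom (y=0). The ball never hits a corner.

Final position: (11,17/3)
Wall sequence: LBR

1. t=2/3 → L at (0,5/3); v=(3,-2)
2. t=5/6 → B at (5/2,0); v=(3,2)
3. t=17/6 → R at (11,17/3); v=(-3,2)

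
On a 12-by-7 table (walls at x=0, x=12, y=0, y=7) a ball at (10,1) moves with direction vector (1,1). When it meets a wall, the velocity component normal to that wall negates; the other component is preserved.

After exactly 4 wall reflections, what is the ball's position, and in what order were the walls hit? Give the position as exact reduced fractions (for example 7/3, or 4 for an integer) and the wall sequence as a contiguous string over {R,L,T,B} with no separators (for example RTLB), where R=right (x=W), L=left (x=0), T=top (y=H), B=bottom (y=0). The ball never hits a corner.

Final position: (0,1)
Wall sequence: RTBL

1. t=2 → R at (12,3); v=(-1,1)
2. t=4 → T at (8,7); v=(-1,-1)
3. t=7 → B at (1,0); v=(-1,1)
4. t=1 → L at (0,1); v=(1,1)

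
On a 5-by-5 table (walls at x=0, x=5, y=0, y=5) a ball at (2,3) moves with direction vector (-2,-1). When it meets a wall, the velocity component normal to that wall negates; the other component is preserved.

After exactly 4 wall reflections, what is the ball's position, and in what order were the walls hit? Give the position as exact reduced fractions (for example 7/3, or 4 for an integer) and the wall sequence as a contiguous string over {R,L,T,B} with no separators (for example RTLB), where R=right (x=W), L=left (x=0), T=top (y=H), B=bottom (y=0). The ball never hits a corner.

1. t=1 → L at (0,2); v=(2,-1)
2. t=2 → B at (4,0); v=(2,1)
3. t=1/2 → R at (5,1/2); v=(-2,1)
4. t=5/2 → L at (0,3); v=(2,1)

Final position: (0,3)
Wall sequence: LBRL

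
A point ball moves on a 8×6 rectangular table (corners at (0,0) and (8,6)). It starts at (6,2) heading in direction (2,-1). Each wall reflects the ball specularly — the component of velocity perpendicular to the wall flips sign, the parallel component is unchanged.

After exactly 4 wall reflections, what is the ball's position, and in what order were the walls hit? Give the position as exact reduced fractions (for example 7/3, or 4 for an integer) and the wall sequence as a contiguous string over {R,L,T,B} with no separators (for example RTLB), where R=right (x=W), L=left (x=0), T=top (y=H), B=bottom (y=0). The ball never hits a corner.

Final position: (6,6)
Wall sequence: RBLT

1. t=1 → R at (8,1); v=(-2,-1)
2. t=1 → B at (6,0); v=(-2,1)
3. t=3 → L at (0,3); v=(2,1)
4. t=3 → T at (6,6); v=(2,-1)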